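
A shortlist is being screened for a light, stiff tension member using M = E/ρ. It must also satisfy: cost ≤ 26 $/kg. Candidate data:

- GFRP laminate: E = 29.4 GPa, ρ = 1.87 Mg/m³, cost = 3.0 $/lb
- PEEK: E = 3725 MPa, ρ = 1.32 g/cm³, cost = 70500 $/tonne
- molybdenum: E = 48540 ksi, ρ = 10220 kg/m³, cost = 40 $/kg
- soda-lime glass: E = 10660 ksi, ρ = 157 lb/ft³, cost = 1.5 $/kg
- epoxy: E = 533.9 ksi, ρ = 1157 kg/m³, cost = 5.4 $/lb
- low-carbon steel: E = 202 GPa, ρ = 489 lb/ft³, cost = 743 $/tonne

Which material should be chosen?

soda-lime glass

Screen on constraints: cost ≤ 26 $/kg. Survivors: GFRP laminate, soda-lime glass, epoxy, low-carbon steel.
In SI units:
  GFRP laminate: E = 29.40 GPa, ρ = 1870 kg/m³
  soda-lime glass: E = 73.50 GPa, ρ = 2515 kg/m³
  epoxy: E = 3.681 GPa, ρ = 1157 kg/m³
  low-carbon steel: E = 202.0 GPa, ρ = 7833 kg/m³
  soda-lime glass: M = 29.2 MN·m/kg
  low-carbon steel: M = 25.8 MN·m/kg
  GFRP laminate: M = 15.7 MN·m/kg
  epoxy: M = 3.18 MN·m/kg
Soda-lime glass has the largest M.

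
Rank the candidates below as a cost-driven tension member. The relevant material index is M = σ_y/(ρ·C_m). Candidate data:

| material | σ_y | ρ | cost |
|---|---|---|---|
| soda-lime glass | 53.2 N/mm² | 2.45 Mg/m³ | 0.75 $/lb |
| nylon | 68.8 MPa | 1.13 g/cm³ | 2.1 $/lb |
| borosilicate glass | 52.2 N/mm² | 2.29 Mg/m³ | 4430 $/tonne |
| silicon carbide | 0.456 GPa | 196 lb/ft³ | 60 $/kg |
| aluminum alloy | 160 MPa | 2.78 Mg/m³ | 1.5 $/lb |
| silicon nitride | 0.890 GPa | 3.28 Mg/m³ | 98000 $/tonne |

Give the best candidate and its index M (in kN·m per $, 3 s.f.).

aluminum alloy, M = 17.4 kN·m per $

Convert each candidate to consistent units, then evaluate M:
  soda-lime glass: σ_y = 53.20 MPa, ρ = 2450 kg/m³, cost = 1.653 $/kg
  nylon: σ_y = 68.80 MPa, ρ = 1130 kg/m³, cost = 4.630 $/kg
  borosilicate glass: σ_y = 52.20 MPa, ρ = 2290 kg/m³, cost = 4.430 $/kg
  silicon carbide: σ_y = 456.0 MPa, ρ = 3140 kg/m³, cost = 60.00 $/kg
  aluminum alloy: σ_y = 160.0 MPa, ρ = 2780 kg/m³, cost = 3.307 $/kg
  silicon nitride: σ_y = 890.0 MPa, ρ = 3280 kg/m³, cost = 98.00 $/kg
  aluminum alloy: M = 17.4 kN·m per $
  nylon: M = 13.2 kN·m per $
  soda-lime glass: M = 13.1 kN·m per $
  borosilicate glass: M = 5.15 kN·m per $
  silicon nitride: M = 2.77 kN·m per $
  silicon carbide: M = 2.42 kN·m per $
Aluminum alloy has the largest M.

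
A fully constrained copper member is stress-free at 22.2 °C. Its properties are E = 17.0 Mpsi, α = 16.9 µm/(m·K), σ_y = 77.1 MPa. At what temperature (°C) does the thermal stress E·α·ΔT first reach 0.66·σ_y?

47.9 °C

E = 17.0 Mpsi = 117.2 GPa.
E·α·ΔT = 50.89 MPa ⇒ ΔT = 50.89 / (117.2×10³ × 16.9×10⁻⁶) = 25.69 K.
T = 22.2 + 25.69 = 47.89 °C.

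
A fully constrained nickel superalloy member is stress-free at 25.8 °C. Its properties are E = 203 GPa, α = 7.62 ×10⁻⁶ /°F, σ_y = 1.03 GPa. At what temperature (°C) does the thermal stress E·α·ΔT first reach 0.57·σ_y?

α = 7.62×10⁻⁶/°F × 9/5 = 13.7×10⁻⁶/K.
σ_y = 1.03 GPa = 1030 MPa.
E·α·ΔT = 587.1 MPa ⇒ ΔT = 587.1 / (203.0×10³ × 13.7×10⁻⁶) = 210.9 K.
T = 25.8 + 210.9 = 236.7 °C.

237 °C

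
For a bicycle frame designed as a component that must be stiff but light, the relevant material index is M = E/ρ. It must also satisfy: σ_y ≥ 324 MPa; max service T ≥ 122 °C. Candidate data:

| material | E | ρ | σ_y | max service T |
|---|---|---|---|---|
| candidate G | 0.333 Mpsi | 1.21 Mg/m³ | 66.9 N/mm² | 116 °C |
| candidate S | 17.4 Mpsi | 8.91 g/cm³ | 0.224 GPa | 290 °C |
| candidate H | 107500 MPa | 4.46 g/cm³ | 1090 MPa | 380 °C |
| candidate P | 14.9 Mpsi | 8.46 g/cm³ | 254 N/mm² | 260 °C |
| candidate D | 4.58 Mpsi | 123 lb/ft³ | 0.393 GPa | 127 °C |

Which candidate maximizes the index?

candidate H

Screen on constraints: σ_y ≥ 324 MPa; max service T ≥ 122 °C. Survivors: candidate H, candidate D.
Normalizing units and computing the index:
  candidate H: E = 107.5 GPa, ρ = 4460 kg/m³
  candidate D: E = 31.58 GPa, ρ = 1970 kg/m³
  candidate H: M = 24.1 MN·m/kg
  candidate D: M = 16.0 MN·m/kg
Candidate H has the largest M.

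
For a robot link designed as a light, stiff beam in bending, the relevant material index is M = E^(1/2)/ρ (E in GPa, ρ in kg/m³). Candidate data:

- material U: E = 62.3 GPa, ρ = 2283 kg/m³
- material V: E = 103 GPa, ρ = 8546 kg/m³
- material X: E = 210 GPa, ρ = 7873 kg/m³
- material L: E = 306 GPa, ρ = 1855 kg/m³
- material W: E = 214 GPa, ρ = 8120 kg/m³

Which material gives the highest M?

Evaluate M for each candidate:
  material L: M = 9.43×10⁻³
  material U: M = 3.46×10⁻³
  material X: M = 1.84×10⁻³
  material W: M = 1.80×10⁻³
  material V: M = 1.19×10⁻³
Material L has the largest M.

material L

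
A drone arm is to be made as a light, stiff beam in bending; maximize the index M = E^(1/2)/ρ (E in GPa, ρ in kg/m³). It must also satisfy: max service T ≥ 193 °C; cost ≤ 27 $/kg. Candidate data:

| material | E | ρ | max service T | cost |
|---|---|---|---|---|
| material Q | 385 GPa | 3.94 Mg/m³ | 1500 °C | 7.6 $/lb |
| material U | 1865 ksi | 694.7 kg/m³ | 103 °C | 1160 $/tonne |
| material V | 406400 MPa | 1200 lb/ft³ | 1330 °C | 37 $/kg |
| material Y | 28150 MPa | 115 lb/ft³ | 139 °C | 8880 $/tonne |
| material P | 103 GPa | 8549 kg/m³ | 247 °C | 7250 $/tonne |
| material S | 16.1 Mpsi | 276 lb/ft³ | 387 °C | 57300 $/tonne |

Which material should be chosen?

material Q

Screen on constraints: max service T ≥ 193 °C; cost ≤ 27 $/kg. Survivors: material Q, material P.
Convert each candidate to consistent units, then evaluate M:
  material Q: E = 385.0 GPa, ρ = 3940 kg/m³
  material P: E = 103.0 GPa, ρ = 8549 kg/m³
  material Q: M = 4.98×10⁻³
  material P: M = 1.19×10⁻³
Material Q has the largest M.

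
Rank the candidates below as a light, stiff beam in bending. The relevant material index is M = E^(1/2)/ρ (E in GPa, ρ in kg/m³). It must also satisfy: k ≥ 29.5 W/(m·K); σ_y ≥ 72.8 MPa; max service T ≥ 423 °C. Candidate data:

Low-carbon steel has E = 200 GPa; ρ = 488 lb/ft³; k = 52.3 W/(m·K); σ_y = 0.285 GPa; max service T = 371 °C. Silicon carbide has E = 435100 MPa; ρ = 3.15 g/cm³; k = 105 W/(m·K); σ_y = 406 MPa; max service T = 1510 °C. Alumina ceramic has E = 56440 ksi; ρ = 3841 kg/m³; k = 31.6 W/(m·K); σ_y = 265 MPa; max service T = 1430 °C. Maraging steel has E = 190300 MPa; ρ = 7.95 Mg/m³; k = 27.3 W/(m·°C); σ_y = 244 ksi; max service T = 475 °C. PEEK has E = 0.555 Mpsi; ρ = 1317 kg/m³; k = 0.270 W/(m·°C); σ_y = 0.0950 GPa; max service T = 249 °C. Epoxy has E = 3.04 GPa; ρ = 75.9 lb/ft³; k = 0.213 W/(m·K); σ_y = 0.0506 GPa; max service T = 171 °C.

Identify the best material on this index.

silicon carbide

Screen on constraints: k ≥ 29.5 W/(m·K); σ_y ≥ 72.8 MPa; max service T ≥ 423 °C. Survivors: silicon carbide, alumina ceramic.
After converting to SI:
  silicon carbide: E = 435.1 GPa, ρ = 3150 kg/m³
  alumina ceramic: E = 389.1 GPa, ρ = 3841 kg/m³
  silicon carbide: M = 6.62×10⁻³
  alumina ceramic: M = 5.14×10⁻³
Silicon carbide has the largest M.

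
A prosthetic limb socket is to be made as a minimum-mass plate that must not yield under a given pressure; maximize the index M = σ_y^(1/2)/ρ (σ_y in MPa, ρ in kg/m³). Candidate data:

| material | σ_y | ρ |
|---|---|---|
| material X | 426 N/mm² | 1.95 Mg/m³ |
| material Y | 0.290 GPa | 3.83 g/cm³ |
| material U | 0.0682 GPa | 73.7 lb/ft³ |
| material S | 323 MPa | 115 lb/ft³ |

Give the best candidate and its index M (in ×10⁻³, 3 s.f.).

After converting to SI:
  material X: σ_y = 426.0 MPa, ρ = 1950 kg/m³
  material Y: σ_y = 290.0 MPa, ρ = 3830 kg/m³
  material U: σ_y = 68.20 MPa, ρ = 1181 kg/m³
  material S: σ_y = 323.0 MPa, ρ = 1842 kg/m³
  material X: M = 10.6×10⁻³
  material S: M = 9.76×10⁻³
  material U: M = 7.00×10⁻³
  material Y: M = 4.45×10⁻³
The maximum is for material X.

material X, M = 10.6×10⁻³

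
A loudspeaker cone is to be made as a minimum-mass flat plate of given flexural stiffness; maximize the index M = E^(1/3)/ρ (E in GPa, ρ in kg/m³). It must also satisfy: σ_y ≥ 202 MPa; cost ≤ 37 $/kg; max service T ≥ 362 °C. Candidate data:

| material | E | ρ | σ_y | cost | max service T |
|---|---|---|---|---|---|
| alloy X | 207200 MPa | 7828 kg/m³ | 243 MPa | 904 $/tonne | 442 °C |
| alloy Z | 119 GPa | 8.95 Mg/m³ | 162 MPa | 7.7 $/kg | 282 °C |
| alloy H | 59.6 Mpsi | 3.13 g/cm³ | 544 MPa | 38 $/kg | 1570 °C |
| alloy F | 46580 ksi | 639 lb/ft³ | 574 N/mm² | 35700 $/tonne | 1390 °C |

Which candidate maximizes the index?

alloy X

Screen on constraints: σ_y ≥ 202 MPa; cost ≤ 37 $/kg; max service T ≥ 362 °C. Survivors: alloy X, alloy F.
After converting to SI:
  alloy X: E = 207.2 GPa, ρ = 7828 kg/m³
  alloy F: E = 321.2 GPa, ρ = 10240 kg/m³
  alloy X: M = 0.756×10⁻³
  alloy F: M = 0.669×10⁻³
Highest index: alloy X.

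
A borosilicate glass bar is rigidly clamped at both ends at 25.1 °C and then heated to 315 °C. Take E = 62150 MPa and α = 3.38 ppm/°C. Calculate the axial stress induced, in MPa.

E = 62150 MPa = 62.15 GPa.
ΔT = 289.9 K. Constrained thermal stress σ = E·α·ΔT = 62.15×10³ MPa × 3.38×10⁻⁶ × 289.9 = 60.9 MPa (compressive).

60.9 MPa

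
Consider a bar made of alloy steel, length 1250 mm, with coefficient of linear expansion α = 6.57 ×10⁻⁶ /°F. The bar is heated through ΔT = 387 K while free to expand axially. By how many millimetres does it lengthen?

Convert α: 6.57×10⁻⁶/°F × (9/5) = 11.8×10⁻⁶/K.
ΔL = α·L₀·ΔT = 11.8×10⁻⁶ × 1250 mm × 387.0 K = 5.72 mm.

5.72 mm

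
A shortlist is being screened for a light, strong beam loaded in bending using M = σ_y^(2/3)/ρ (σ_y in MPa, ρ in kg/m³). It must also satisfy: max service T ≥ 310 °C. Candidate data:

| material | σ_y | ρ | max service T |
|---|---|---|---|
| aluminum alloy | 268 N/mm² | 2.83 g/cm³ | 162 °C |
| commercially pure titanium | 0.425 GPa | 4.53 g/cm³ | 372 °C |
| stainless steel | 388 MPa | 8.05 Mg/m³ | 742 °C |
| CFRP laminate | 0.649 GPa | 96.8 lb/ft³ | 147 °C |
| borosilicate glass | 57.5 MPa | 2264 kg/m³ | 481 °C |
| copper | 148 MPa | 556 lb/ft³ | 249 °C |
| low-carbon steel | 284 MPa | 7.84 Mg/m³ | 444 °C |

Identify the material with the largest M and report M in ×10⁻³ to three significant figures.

Screen on constraints: max service T ≥ 310 °C. Survivors: commercially pure titanium, stainless steel, borosilicate glass, low-carbon steel.
Putting every candidate on a common basis:
  commercially pure titanium: σ_y = 425.0 MPa, ρ = 4530 kg/m³
  stainless steel: σ_y = 388.0 MPa, ρ = 8050 kg/m³
  borosilicate glass: σ_y = 57.50 MPa, ρ = 2264 kg/m³
  low-carbon steel: σ_y = 284.0 MPa, ρ = 7840 kg/m³
  commercially pure titanium: M = 12.5×10⁻³
  stainless steel: M = 6.61×10⁻³
  borosilicate glass: M = 6.58×10⁻³
  low-carbon steel: M = 5.51×10⁻³
Commercially pure titanium ranks first.

commercially pure titanium, M = 12.5×10⁻³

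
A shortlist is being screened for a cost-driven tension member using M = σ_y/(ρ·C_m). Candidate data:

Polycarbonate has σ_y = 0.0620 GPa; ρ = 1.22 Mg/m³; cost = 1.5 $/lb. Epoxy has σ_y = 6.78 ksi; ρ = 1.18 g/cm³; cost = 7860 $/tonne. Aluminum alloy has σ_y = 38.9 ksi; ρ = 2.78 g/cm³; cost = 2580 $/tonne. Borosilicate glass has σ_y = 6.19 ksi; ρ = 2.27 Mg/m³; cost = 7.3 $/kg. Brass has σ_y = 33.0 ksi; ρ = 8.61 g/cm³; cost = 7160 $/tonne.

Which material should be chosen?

aluminum alloy

After converting to SI:
  polycarbonate: σ_y = 62.00 MPa, ρ = 1220 kg/m³, cost = 3.307 $/kg
  epoxy: σ_y = 46.75 MPa, ρ = 1180 kg/m³, cost = 7.860 $/kg
  aluminum alloy: σ_y = 268.2 MPa, ρ = 2780 kg/m³, cost = 2.580 $/kg
  borosilicate glass: σ_y = 42.68 MPa, ρ = 2270 kg/m³, cost = 7.300 $/kg
  brass: σ_y = 227.5 MPa, ρ = 8610 kg/m³, cost = 7.160 $/kg
  aluminum alloy: M = 37.4 kN·m per $
  polycarbonate: M = 15.4 kN·m per $
  epoxy: M = 5.04 kN·m per $
  brass: M = 3.69 kN·m per $
  borosilicate glass: M = 2.58 kN·m per $
Aluminum alloy ranks first.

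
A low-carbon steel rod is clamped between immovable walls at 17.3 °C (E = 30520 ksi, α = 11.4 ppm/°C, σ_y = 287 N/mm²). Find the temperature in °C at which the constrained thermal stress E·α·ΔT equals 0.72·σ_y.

103 °C

E = 30520 ksi = 210.4 GPa.
σ_y = 287 N/mm² = 287.0 MPa.
E·α·ΔT = 206.6 MPa ⇒ ΔT = 206.6 / (210.4×10³ × 11.4×10⁻⁶) = 86.14 K.
T = 17.3 + 86.14 = 103.4 °C.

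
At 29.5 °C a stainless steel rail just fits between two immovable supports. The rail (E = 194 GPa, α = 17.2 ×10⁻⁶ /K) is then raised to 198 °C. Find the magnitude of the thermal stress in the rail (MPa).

562 MPa

ΔT = 168.5 K. Constrained thermal stress σ = E·α·ΔT = 194.0×10³ MPa × 17.2×10⁻⁶ × 168.5 = 562 MPa (compressive).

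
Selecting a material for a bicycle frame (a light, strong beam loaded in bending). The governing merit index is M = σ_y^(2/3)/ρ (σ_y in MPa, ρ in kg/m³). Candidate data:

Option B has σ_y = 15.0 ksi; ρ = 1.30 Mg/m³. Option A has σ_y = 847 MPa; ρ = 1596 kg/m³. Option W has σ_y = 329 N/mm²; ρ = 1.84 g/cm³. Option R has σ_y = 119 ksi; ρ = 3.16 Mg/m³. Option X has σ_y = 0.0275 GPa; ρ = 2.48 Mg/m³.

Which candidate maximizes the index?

After converting to SI:
  option B: σ_y = 103.4 MPa, ρ = 1300 kg/m³
  option A: σ_y = 847.0 MPa, ρ = 1596 kg/m³
  option W: σ_y = 329.0 MPa, ρ = 1840 kg/m³
  option R: σ_y = 820.5 MPa, ρ = 3160 kg/m³
  option X: σ_y = 27.50 MPa, ρ = 2480 kg/m³
  option A: M = 56.1×10⁻³
  option R: M = 27.7×10⁻³
  option W: M = 25.9×10⁻³
  option B: M = 16.9×10⁻³
  option X: M = 3.67×10⁻³
Option A ranks first.

option A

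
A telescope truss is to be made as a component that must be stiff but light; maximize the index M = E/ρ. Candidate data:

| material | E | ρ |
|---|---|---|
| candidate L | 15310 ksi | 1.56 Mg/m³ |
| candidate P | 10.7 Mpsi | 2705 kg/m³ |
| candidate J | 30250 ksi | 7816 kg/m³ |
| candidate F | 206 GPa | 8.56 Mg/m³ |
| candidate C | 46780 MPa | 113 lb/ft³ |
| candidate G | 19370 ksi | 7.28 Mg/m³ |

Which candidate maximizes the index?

After converting to SI:
  candidate L: E = 105.6 GPa, ρ = 1560 kg/m³
  candidate P: E = 73.77 GPa, ρ = 2705 kg/m³
  candidate J: E = 208.6 GPa, ρ = 7816 kg/m³
  candidate F: E = 206.0 GPa, ρ = 8560 kg/m³
  candidate C: E = 46.78 GPa, ρ = 1810 kg/m³
  candidate G: E = 133.6 GPa, ρ = 7280 kg/m³
  candidate L: M = 67.7 MN·m/kg
  candidate P: M = 27.3 MN·m/kg
  candidate J: M = 26.7 MN·m/kg
  candidate C: M = 25.8 MN·m/kg
  candidate F: M = 24.1 MN·m/kg
  candidate G: M = 18.3 MN·m/kg
Highest index: candidate L.

candidate L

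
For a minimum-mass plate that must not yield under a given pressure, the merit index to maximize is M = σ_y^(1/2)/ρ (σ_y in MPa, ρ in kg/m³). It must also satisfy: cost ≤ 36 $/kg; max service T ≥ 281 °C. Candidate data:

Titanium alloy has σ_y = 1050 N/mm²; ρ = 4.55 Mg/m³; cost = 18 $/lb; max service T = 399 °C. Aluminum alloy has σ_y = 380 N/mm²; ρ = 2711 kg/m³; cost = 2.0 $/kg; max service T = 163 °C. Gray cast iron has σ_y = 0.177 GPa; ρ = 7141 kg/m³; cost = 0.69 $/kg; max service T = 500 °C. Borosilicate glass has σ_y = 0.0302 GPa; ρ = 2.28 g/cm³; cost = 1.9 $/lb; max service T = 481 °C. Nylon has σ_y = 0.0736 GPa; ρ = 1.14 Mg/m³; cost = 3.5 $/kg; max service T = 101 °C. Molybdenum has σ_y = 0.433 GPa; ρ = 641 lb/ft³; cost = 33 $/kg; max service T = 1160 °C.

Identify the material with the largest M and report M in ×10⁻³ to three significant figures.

borosilicate glass, M = 2.41×10⁻³

Screen on constraints: cost ≤ 36 $/kg; max service T ≥ 281 °C. Survivors: gray cast iron, borosilicate glass, molybdenum.
Normalizing units and computing the index:
  gray cast iron: σ_y = 177.0 MPa, ρ = 7141 kg/m³
  borosilicate glass: σ_y = 30.20 MPa, ρ = 2280 kg/m³
  molybdenum: σ_y = 433.0 MPa, ρ = 10270 kg/m³
  borosilicate glass: M = 2.41×10⁻³
  molybdenum: M = 2.03×10⁻³
  gray cast iron: M = 1.86×10⁻³
Borosilicate glass has the largest M.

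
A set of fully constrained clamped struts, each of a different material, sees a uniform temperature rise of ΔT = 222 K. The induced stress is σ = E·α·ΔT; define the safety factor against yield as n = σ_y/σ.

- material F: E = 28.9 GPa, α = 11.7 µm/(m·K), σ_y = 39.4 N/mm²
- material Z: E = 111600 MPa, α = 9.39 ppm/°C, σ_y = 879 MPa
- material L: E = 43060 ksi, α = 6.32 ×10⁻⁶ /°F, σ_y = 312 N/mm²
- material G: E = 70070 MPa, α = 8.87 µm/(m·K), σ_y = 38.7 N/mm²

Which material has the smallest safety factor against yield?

In consistent units (E in GPa, α in ×10⁻⁶/K, σ_y in MPa):
  material F: E = 28.90, α = 11.7, σ_y = 39.40 → σ = 75.1 MPa, n = 0.525
  material Z: E = 111.6, α = 9.39, σ_y = 879.0 → σ = 233 MPa, n = 3.78
  material L: E = 296.9, α = 11.4, σ_y = 312.0 → σ = 750 MPa, n = 0.416
  material G: E = 70.07, α = 8.87, σ_y = 38.70 → σ = 138 MPa, n = 0.280
Material G has the lowest safety factor, n = 0.280.

material G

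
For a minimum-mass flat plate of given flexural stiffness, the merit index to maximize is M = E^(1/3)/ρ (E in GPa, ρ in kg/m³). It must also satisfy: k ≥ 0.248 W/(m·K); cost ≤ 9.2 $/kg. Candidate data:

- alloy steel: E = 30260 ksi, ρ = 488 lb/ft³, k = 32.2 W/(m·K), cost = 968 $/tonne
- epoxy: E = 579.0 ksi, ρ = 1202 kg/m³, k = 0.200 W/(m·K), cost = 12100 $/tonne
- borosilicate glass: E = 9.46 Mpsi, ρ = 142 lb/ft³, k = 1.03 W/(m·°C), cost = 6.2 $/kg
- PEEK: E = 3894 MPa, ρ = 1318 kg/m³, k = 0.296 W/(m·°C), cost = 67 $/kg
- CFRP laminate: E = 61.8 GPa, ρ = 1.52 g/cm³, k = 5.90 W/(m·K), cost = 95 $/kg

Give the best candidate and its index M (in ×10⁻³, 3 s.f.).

Screen on constraints: k ≥ 0.248 W/(m·K); cost ≤ 9.2 $/kg. Survivors: alloy steel, borosilicate glass.
After converting to SI:
  alloy steel: E = 208.6 GPa, ρ = 7817 kg/m³
  borosilicate glass: E = 65.22 GPa, ρ = 2275 kg/m³
  borosilicate glass: M = 1.77×10⁻³
  alloy steel: M = 0.759×10⁻³
Highest index: borosilicate glass.

borosilicate glass, M = 1.77×10⁻³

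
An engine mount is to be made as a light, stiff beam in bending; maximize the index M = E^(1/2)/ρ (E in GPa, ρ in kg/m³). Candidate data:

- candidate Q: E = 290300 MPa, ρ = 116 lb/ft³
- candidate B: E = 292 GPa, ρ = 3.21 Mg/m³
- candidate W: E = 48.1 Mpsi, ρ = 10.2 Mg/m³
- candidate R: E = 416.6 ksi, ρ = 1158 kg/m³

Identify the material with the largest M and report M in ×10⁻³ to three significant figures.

candidate Q, M = 9.17×10⁻³

Convert each candidate to consistent units, then evaluate M:
  candidate Q: E = 290.3 GPa, ρ = 1858 kg/m³
  candidate B: E = 292.0 GPa, ρ = 3210 kg/m³
  candidate W: E = 331.6 GPa, ρ = 10200 kg/m³
  candidate R: E = 2.872 GPa, ρ = 1158 kg/m³
  candidate Q: M = 9.17×10⁻³
  candidate B: M = 5.32×10⁻³
  candidate W: M = 1.79×10⁻³
  candidate R: M = 1.46×10⁻³
Candidate Q has the largest M.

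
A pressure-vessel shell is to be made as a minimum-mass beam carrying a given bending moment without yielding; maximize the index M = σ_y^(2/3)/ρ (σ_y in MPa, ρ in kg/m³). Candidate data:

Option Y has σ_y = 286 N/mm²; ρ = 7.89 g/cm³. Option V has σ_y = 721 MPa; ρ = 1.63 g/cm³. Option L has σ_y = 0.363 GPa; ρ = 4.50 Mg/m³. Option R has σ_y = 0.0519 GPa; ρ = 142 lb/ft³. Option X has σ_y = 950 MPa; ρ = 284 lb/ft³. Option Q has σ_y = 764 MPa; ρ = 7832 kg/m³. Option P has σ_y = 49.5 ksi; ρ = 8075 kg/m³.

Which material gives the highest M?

option V

In SI units:
  option Y: σ_y = 286.0 MPa, ρ = 7890 kg/m³
  option V: σ_y = 721.0 MPa, ρ = 1630 kg/m³
  option L: σ_y = 363.0 MPa, ρ = 4500 kg/m³
  option R: σ_y = 51.90 MPa, ρ = 2275 kg/m³
  option X: σ_y = 950.0 MPa, ρ = 4549 kg/m³
  option Q: σ_y = 764.0 MPa, ρ = 7832 kg/m³
  option P: σ_y = 341.3 MPa, ρ = 8075 kg/m³
  option V: M = 49.3×10⁻³
  option X: M = 21.2×10⁻³
  option L: M = 11.3×10⁻³
  option Q: M = 10.7×10⁻³
  option R: M = 6.12×10⁻³
  option P: M = 6.05×10⁻³
  option Y: M = 5.50×10⁻³
Highest index: option V.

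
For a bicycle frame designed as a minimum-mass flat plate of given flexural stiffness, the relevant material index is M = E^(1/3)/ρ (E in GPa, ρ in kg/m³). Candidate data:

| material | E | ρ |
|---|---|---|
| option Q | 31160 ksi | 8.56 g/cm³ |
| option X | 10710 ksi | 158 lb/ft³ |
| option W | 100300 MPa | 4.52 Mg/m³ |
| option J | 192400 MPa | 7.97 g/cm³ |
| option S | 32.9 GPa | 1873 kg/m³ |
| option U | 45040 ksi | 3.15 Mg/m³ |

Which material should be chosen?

Convert each candidate to consistent units, then evaluate M:
  option Q: E = 214.8 GPa, ρ = 8560 kg/m³
  option X: E = 73.84 GPa, ρ = 2531 kg/m³
  option W: E = 100.3 GPa, ρ = 4520 kg/m³
  option J: E = 192.4 GPa, ρ = 7970 kg/m³
  option S: E = 32.90 GPa, ρ = 1873 kg/m³
  option U: E = 310.5 GPa, ρ = 3150 kg/m³
  option U: M = 2.15×10⁻³
  option S: M = 1.71×10⁻³
  option X: M = 1.66×10⁻³
  option W: M = 1.03×10⁻³
  option J: M = 0.724×10⁻³
  option Q: M = 0.700×10⁻³
Option U has the largest M.

option U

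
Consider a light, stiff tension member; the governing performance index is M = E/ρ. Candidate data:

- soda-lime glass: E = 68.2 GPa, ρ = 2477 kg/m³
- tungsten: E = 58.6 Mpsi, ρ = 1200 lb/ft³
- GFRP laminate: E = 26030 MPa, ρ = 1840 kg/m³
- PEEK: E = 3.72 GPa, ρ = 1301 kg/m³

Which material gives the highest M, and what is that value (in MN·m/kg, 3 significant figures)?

Normalizing units and computing the index:
  soda-lime glass: E = 68.20 GPa, ρ = 2477 kg/m³
  tungsten: E = 404.0 GPa, ρ = 19220 kg/m³
  GFRP laminate: E = 26.03 GPa, ρ = 1840 kg/m³
  PEEK: E = 3.720 GPa, ρ = 1301 kg/m³
  soda-lime glass: M = 27.5 MN·m/kg
  tungsten: M = 21.0 MN·m/kg
  GFRP laminate: M = 14.1 MN·m/kg
  PEEK: M = 2.86 MN·m/kg
The maximum is for soda-lime glass.

soda-lime glass, M = 27.5 MN·m/kg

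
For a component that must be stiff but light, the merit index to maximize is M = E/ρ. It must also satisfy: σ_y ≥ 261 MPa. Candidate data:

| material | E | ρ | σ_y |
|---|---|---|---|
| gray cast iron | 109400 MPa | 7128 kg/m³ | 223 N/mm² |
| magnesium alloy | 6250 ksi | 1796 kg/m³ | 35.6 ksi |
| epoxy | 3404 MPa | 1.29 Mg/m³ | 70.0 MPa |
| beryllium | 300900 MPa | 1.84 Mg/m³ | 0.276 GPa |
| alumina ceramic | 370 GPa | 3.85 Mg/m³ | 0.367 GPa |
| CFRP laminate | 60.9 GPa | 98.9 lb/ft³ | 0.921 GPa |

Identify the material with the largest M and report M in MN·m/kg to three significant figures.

Screen on constraints: σ_y ≥ 261 MPa. Survivors: beryllium, alumina ceramic, CFRP laminate.
After converting to SI:
  beryllium: E = 300.9 GPa, ρ = 1840 kg/m³
  alumina ceramic: E = 370.0 GPa, ρ = 3850 kg/m³
  CFRP laminate: E = 60.90 GPa, ρ = 1584 kg/m³
  beryllium: M = 164 MN·m/kg
  alumina ceramic: M = 96.1 MN·m/kg
  CFRP laminate: M = 38.4 MN·m/kg
Beryllium has the largest M.

beryllium, M = 164 MN·m/kg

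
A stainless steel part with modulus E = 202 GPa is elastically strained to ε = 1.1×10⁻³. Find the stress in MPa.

222 MPa

σ = E·ε = 202000 MPa × 1.1×10⁻³ = 222 MPa.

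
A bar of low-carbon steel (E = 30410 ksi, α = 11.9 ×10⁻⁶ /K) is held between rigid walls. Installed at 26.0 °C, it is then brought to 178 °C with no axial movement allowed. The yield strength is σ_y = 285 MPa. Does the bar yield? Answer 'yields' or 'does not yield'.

E = 30410 ksi = 209.7 GPa.
ΔT = 152.0 K. Constrained thermal stress σ = E·α·ΔT = 209.7×10³ MPa × 11.9×10⁻⁶ × 152.0 = 379 MPa (compressive).
Compare to σ_y = 285 MPa: σ ≥ σ_y, so it yields.

yields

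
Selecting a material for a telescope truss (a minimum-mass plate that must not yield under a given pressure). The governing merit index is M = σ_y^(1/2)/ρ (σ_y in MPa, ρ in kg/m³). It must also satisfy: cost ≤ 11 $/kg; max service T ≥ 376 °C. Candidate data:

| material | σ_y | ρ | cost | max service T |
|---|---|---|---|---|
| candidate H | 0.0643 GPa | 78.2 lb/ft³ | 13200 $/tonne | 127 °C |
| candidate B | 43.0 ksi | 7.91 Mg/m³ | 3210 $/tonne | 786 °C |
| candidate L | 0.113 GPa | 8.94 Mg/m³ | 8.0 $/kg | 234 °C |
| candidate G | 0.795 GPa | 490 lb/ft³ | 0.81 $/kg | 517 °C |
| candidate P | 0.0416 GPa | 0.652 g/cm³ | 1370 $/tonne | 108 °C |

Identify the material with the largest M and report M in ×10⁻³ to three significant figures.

Screen on constraints: cost ≤ 11 $/kg; max service T ≥ 376 °C. Survivors: candidate B, candidate G.
Convert each candidate to consistent units, then evaluate M:
  candidate B: σ_y = 296.5 MPa, ρ = 7910 kg/m³
  candidate G: σ_y = 795.0 MPa, ρ = 7849 kg/m³
  candidate G: M = 3.59×10⁻³
  candidate B: M = 2.18×10⁻³
Candidate G ranks first.

candidate G, M = 3.59×10⁻³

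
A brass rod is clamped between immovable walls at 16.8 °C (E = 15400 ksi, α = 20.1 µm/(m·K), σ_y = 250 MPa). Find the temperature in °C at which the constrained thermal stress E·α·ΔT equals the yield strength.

E = 15400 ksi = 106.2 GPa.
E·α·ΔT = 250.0 MPa ⇒ ΔT = 250.0 / (106.2×10³ × 20.1×10⁻⁶) = 117.1 K.
T = 16.8 + 117.1 = 133.9 °C.

134 °C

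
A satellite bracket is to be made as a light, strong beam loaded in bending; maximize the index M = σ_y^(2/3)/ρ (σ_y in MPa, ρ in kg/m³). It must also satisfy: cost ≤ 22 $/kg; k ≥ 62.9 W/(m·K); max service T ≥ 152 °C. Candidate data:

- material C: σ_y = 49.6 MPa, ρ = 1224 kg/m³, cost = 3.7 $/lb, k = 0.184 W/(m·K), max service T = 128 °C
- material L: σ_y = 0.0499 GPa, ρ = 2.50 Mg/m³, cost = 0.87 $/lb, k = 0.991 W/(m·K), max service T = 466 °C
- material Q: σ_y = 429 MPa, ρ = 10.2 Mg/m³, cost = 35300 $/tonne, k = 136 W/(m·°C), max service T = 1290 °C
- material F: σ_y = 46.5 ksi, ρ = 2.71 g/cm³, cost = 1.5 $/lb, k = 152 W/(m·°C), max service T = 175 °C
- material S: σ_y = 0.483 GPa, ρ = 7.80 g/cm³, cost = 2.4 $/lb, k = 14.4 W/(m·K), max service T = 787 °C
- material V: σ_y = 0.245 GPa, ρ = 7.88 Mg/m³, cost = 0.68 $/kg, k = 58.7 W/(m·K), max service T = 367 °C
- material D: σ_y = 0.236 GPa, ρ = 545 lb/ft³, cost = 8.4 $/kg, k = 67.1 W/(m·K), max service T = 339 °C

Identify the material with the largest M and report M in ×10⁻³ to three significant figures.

material F, M = 17.3×10⁻³

Screen on constraints: cost ≤ 22 $/kg; k ≥ 62.9 W/(m·K); max service T ≥ 152 °C. Survivors: material F, material D.
After converting to SI:
  material F: σ_y = 320.6 MPa, ρ = 2710 kg/m³
  material D: σ_y = 236.0 MPa, ρ = 8730 kg/m³
  material F: M = 17.3×10⁻³
  material D: M = 4.37×10⁻³
Material F has the largest M.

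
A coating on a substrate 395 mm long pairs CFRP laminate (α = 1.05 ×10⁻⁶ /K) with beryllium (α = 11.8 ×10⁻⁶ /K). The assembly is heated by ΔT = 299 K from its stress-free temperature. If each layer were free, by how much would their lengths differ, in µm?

1270 µm

Δα = |1.05 − 11.8|×10⁻⁶/K = 10.8×10⁻⁶/K.
ΔL_mismatch = Δα·L·ΔT = 10.8×10⁻⁶ × 395.0 mm × 299.0 K = 1270 µm.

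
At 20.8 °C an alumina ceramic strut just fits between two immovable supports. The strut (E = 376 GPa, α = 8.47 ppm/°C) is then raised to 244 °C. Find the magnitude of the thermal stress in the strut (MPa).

ΔT = 223.2 K. Constrained thermal stress σ = E·α·ΔT = 376.0×10³ MPa × 8.47×10⁻⁶ × 223.2 = 711 MPa (compressive).

711 MPa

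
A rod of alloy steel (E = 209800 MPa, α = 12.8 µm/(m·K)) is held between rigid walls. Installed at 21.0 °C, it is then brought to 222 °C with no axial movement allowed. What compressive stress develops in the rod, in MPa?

540 MPa

E = 209800 MPa = 209.8 GPa.
ΔT = 201.0 K. Constrained thermal stress σ = E·α·ΔT = 209.8×10³ MPa × 12.8×10⁻⁶ × 201.0 = 540 MPa (compressive).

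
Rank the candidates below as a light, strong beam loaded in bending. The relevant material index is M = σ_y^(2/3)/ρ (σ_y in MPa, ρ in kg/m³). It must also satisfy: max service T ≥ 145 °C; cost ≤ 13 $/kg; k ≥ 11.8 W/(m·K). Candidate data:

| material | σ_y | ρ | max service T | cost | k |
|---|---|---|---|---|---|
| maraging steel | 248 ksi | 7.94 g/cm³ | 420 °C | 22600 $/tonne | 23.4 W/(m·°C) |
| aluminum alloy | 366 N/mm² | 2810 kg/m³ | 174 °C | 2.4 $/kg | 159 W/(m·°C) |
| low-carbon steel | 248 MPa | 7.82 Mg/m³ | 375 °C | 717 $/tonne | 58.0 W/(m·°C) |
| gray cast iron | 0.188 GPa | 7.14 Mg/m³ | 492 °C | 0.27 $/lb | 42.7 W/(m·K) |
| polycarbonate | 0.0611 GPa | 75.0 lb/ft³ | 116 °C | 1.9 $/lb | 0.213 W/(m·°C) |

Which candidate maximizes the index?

aluminum alloy

Screen on constraints: max service T ≥ 145 °C; cost ≤ 13 $/kg; k ≥ 11.8 W/(m·K). Survivors: aluminum alloy, low-carbon steel, gray cast iron.
In SI units:
  aluminum alloy: σ_y = 366.0 MPa, ρ = 2810 kg/m³
  low-carbon steel: σ_y = 248.0 MPa, ρ = 7820 kg/m³
  gray cast iron: σ_y = 188.0 MPa, ρ = 7140 kg/m³
  aluminum alloy: M = 18.2×10⁻³
  low-carbon steel: M = 5.05×10⁻³
  gray cast iron: M = 4.60×10⁻³
Highest index: aluminum alloy.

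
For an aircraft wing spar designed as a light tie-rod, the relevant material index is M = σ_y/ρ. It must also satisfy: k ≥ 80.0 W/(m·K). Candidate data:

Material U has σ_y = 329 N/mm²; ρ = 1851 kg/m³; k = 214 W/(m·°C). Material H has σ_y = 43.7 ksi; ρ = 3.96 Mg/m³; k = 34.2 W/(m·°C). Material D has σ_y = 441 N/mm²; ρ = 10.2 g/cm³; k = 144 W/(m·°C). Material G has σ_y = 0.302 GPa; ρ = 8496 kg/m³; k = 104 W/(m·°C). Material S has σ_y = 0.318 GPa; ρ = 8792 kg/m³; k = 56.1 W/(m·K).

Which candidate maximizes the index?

Screen on constraints: k ≥ 80.0 W/(m·K). Survivors: material U, material D, material G.
In SI units:
  material U: σ_y = 329.0 MPa, ρ = 1851 kg/m³
  material D: σ_y = 441.0 MPa, ρ = 10200 kg/m³
  material G: σ_y = 302.0 MPa, ρ = 8496 kg/m³
  material U: M = 178 kN·m/kg
  material D: M = 43.2 kN·m/kg
  material G: M = 35.5 kN·m/kg
Material U ranks first.

material U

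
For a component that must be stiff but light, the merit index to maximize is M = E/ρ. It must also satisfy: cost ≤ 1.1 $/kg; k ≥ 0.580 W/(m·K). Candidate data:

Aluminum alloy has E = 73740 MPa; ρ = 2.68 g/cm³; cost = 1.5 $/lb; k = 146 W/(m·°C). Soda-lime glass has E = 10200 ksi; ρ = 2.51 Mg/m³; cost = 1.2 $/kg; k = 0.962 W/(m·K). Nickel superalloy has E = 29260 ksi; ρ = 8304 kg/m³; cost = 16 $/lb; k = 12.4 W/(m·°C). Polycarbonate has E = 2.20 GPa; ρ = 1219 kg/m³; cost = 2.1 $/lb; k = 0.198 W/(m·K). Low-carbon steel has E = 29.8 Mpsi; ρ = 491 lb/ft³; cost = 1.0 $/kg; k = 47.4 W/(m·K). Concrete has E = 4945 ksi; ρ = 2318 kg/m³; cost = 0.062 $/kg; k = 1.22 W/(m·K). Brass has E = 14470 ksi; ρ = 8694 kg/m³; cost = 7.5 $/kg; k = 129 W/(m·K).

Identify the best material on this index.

low-carbon steel

Screen on constraints: cost ≤ 1.1 $/kg; k ≥ 0.580 W/(m·K). Survivors: low-carbon steel, concrete.
Normalizing units and computing the index:
  low-carbon steel: E = 205.5 GPa, ρ = 7865 kg/m³
  concrete: E = 34.09 GPa, ρ = 2318 kg/m³
  low-carbon steel: M = 26.1 MN·m/kg
  concrete: M = 14.7 MN·m/kg
Low-carbon steel ranks first.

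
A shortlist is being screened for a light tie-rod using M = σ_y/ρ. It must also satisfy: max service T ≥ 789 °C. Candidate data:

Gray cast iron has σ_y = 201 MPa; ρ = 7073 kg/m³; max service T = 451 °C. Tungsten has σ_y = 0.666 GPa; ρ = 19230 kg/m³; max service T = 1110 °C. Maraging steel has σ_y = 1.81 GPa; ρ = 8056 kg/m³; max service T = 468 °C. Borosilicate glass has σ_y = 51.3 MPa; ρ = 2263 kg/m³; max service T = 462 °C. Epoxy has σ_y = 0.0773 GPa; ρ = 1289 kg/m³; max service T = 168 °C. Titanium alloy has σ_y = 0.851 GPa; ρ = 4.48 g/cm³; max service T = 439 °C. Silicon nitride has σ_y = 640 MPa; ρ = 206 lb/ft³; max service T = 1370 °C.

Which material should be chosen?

silicon nitride

Screen on constraints: max service T ≥ 789 °C. Survivors: tungsten, silicon nitride.
In SI units:
  tungsten: σ_y = 666.0 MPa, ρ = 19230 kg/m³
  silicon nitride: σ_y = 640.0 MPa, ρ = 3300 kg/m³
  silicon nitride: M = 194 kN·m/kg
  tungsten: M = 34.6 kN·m/kg
Silicon nitride ranks first.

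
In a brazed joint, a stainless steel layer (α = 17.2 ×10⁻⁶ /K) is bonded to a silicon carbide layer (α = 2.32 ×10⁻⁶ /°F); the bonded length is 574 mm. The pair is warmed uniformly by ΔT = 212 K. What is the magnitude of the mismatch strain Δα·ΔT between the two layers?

silicon carbide: α = 2.32×10⁻⁶/°F × 9/5 = 4.18×10⁻⁶/K.
Δα = |17.2 − 4.18|×10⁻⁶/K = 13.0×10⁻⁶/K.
Mismatch strain = Δα·ΔT = 13.0×10⁻⁶ × 212.0 = 2.76×10⁻³.

2.76×10⁻³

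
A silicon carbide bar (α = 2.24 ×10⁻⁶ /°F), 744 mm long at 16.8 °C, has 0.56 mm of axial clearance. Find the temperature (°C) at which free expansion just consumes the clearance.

α = 2.24×10⁻⁶/°F × 9/5 = 4.03×10⁻⁶/K.
α·L₀·ΔT = 0.56 mm ⇒ ΔT = 0.56 / (4.03×10⁻⁶ × 744.0) = 186.7 K.
T = 16.8 + 186.7 = 203.5 °C.

203 °C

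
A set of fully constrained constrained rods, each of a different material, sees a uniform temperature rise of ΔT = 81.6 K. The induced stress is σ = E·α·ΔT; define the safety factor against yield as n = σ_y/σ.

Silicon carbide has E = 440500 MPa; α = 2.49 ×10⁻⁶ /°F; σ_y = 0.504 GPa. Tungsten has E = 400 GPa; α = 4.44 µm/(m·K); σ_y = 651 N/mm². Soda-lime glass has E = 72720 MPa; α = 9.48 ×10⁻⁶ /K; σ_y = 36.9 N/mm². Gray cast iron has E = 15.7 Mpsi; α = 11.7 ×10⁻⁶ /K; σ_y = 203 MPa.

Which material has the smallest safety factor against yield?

soda-lime glass

Per material, after unit conversion:
  silicon carbide: E = 440.5, α = 4.48, σ_y = 504.0 → σ = 161 MPa, n = 3.13
  tungsten: E = 400.0, α = 4.44, σ_y = 651.0 → σ = 145 MPa, n = 4.49
  soda-lime glass: E = 72.72, α = 9.48, σ_y = 36.90 → σ = 56.3 MPa, n = 0.656
  gray cast iron: E = 108.2, α = 11.7, σ_y = 203.0 → σ = 103 MPa, n = 1.96
The minimum is soda-lime glass at n = 0.656.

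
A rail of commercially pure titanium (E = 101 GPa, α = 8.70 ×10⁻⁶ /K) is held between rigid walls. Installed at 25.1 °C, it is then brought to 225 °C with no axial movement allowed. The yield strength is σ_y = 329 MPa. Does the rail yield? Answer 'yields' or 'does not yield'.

does not yield

ΔT = 199.9 K. Constrained thermal stress σ = E·α·ΔT = 101.0×10³ MPa × 8.70×10⁻⁶ × 199.9 = 176 MPa (compressive).
Compare to σ_y = 329 MPa: σ < σ_y, so it does not yield.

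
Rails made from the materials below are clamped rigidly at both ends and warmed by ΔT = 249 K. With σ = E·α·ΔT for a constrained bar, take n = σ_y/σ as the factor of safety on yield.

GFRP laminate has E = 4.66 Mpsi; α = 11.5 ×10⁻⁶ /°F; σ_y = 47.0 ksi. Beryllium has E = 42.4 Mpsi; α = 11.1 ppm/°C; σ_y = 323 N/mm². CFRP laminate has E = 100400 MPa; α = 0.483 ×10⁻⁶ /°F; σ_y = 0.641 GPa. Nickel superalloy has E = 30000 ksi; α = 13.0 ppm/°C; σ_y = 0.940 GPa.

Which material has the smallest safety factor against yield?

beryllium

In consistent units (E in GPa, α in ×10⁻⁶/K, σ_y in MPa):
  GFRP laminate: E = 32.13, α = 20.7, σ_y = 324.1 → σ = 166 MPa, n = 1.96
  beryllium: E = 292.3, α = 11.1, σ_y = 323.0 → σ = 808 MPa, n = 0.400
  CFRP laminate: E = 100.4, α = 0.869, σ_y = 641.0 → σ = 21.7 MPa, n = 29.5
  nickel superalloy: E = 206.8, α = 13.0, σ_y = 940.0 → σ = 670 MPa, n = 1.40
Smallest n: beryllium with n = 0.400.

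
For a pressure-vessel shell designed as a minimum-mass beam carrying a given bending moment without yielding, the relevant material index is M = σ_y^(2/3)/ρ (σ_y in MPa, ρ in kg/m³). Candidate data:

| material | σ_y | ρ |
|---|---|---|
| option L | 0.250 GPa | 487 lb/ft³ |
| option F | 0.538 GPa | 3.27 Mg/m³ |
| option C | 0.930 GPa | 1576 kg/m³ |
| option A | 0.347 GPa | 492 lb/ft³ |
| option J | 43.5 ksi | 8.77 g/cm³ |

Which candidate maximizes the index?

option C

Convert each candidate to consistent units, then evaluate M:
  option L: σ_y = 250.0 MPa, ρ = 7801 kg/m³
  option F: σ_y = 538.0 MPa, ρ = 3270 kg/m³
  option C: σ_y = 930.0 MPa, ρ = 1576 kg/m³
  option A: σ_y = 347.0 MPa, ρ = 7881 kg/m³
  option J: σ_y = 299.9 MPa, ρ = 8770 kg/m³
  option C: M = 60.5×10⁻³
  option F: M = 20.2×10⁻³
  option A: M = 6.27×10⁻³
  option J: M = 5.11×10⁻³
  option L: M = 5.09×10⁻³
Highest index: option C.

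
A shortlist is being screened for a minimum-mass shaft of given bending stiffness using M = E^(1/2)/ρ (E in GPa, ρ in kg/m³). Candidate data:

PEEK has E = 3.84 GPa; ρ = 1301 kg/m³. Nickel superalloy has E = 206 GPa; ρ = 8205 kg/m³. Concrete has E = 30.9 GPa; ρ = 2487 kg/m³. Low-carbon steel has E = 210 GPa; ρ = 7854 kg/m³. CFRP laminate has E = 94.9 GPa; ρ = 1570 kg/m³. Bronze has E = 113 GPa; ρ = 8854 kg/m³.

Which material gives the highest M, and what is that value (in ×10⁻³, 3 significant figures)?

Per-candidate index values:
  CFRP laminate: M = 6.20×10⁻³
  concrete: M = 2.24×10⁻³
  low-carbon steel: M = 1.85×10⁻³
  nickel superalloy: M = 1.75×10⁻³
  PEEK: M = 1.51×10⁻³
  bronze: M = 1.20×10⁻³
The maximum is for CFRP laminate.

CFRP laminate, M = 6.20×10⁻³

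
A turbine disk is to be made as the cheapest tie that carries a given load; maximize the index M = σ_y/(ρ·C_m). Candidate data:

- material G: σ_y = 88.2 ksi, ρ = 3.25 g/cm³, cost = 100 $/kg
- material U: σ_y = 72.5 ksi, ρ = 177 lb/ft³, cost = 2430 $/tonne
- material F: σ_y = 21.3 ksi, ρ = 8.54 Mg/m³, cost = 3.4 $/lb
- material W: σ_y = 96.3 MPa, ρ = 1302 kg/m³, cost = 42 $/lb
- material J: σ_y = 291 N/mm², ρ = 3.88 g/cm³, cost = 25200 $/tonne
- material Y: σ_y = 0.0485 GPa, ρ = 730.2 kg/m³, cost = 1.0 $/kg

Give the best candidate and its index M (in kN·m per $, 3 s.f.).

In SI units:
  material G: σ_y = 608.1 MPa, ρ = 3250 kg/m³, cost = 100.0 $/kg
  material U: σ_y = 499.9 MPa, ρ = 2835 kg/m³, cost = 2.430 $/kg
  material F: σ_y = 146.9 MPa, ρ = 8540 kg/m³, cost = 7.496 $/kg
  material W: σ_y = 96.30 MPa, ρ = 1302 kg/m³, cost = 92.59 $/kg
  material J: σ_y = 291.0 MPa, ρ = 3880 kg/m³, cost = 25.20 $/kg
  material Y: σ_y = 48.50 MPa, ρ = 730.2 kg/m³, cost = 1.000 $/kg
  material U: M = 72.6 kN·m per $
  material Y: M = 66.4 kN·m per $
  material J: M = 2.98 kN·m per $
  material F: M = 2.29 kN·m per $
  material G: M = 1.87 kN·m per $
  material W: M = 0.799 kN·m per $
Highest index: material U.

material U, M = 72.6 kN·m per $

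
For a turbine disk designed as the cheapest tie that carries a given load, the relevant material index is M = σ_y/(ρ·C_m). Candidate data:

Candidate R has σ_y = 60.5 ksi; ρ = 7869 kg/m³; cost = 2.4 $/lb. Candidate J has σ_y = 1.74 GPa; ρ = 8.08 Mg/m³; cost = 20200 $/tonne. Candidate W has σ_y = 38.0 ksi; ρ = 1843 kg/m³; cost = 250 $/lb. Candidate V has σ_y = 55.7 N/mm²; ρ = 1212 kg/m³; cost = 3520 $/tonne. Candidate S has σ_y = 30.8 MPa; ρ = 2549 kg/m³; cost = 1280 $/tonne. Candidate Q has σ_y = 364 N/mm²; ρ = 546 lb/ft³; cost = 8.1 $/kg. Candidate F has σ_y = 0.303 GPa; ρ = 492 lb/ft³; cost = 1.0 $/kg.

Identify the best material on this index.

candidate F

Convert each candidate to consistent units, then evaluate M:
  candidate R: σ_y = 417.1 MPa, ρ = 7869 kg/m³, cost = 5.291 $/kg
  candidate J: σ_y = 1740 MPa, ρ = 8080 kg/m³, cost = 20.20 $/kg
  candidate W: σ_y = 262.0 MPa, ρ = 1843 kg/m³, cost = 551.1 $/kg
  candidate V: σ_y = 55.70 MPa, ρ = 1212 kg/m³, cost = 3.520 $/kg
  candidate S: σ_y = 30.80 MPa, ρ = 2549 kg/m³, cost = 1.280 $/kg
  candidate Q: σ_y = 364.0 MPa, ρ = 8746 kg/m³, cost = 8.100 $/kg
  candidate F: σ_y = 303.0 MPa, ρ = 7881 kg/m³, cost = 1.000 $/kg
  candidate F: M = 38.4 kN·m per $
  candidate V: M = 13.1 kN·m per $
  candidate J: M = 10.7 kN·m per $
  candidate R: M = 10.0 kN·m per $
  candidate S: M = 9.44 kN·m per $
  candidate Q: M = 5.14 kN·m per $
  candidate W: M = 0.258 kN·m per $
Candidate F ranks first.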